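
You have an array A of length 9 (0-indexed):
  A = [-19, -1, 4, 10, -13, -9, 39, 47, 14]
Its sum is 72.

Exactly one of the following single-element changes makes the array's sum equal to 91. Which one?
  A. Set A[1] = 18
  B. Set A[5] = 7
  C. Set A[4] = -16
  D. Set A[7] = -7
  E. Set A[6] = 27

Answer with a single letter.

Option A: A[1] -1->18, delta=19, new_sum=72+(19)=91 <-- matches target
Option B: A[5] -9->7, delta=16, new_sum=72+(16)=88
Option C: A[4] -13->-16, delta=-3, new_sum=72+(-3)=69
Option D: A[7] 47->-7, delta=-54, new_sum=72+(-54)=18
Option E: A[6] 39->27, delta=-12, new_sum=72+(-12)=60

Answer: A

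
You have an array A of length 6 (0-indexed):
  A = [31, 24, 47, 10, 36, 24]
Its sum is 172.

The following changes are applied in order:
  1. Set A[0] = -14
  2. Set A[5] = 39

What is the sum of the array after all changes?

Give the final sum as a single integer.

Answer: 142

Derivation:
Initial sum: 172
Change 1: A[0] 31 -> -14, delta = -45, sum = 127
Change 2: A[5] 24 -> 39, delta = 15, sum = 142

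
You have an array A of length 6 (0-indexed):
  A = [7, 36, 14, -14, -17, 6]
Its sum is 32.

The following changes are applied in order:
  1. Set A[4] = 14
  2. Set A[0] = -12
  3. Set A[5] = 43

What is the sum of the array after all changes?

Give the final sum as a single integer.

Answer: 81

Derivation:
Initial sum: 32
Change 1: A[4] -17 -> 14, delta = 31, sum = 63
Change 2: A[0] 7 -> -12, delta = -19, sum = 44
Change 3: A[5] 6 -> 43, delta = 37, sum = 81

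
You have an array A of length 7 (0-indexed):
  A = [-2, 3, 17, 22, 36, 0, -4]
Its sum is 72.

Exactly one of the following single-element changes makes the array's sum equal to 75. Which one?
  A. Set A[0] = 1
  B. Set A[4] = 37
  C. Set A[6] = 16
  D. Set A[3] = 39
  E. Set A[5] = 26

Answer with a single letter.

Option A: A[0] -2->1, delta=3, new_sum=72+(3)=75 <-- matches target
Option B: A[4] 36->37, delta=1, new_sum=72+(1)=73
Option C: A[6] -4->16, delta=20, new_sum=72+(20)=92
Option D: A[3] 22->39, delta=17, new_sum=72+(17)=89
Option E: A[5] 0->26, delta=26, new_sum=72+(26)=98

Answer: A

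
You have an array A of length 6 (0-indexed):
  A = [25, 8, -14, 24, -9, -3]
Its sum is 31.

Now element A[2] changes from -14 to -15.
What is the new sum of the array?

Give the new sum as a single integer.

Answer: 30

Derivation:
Old value at index 2: -14
New value at index 2: -15
Delta = -15 - -14 = -1
New sum = old_sum + delta = 31 + (-1) = 30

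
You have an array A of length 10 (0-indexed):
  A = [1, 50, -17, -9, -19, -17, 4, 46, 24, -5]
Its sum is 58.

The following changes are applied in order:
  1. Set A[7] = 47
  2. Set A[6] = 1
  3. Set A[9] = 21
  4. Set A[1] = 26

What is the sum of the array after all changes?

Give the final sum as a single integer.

Initial sum: 58
Change 1: A[7] 46 -> 47, delta = 1, sum = 59
Change 2: A[6] 4 -> 1, delta = -3, sum = 56
Change 3: A[9] -5 -> 21, delta = 26, sum = 82
Change 4: A[1] 50 -> 26, delta = -24, sum = 58

Answer: 58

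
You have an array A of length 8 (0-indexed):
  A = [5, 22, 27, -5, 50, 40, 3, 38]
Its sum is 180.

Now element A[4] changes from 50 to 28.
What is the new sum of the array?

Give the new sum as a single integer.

Old value at index 4: 50
New value at index 4: 28
Delta = 28 - 50 = -22
New sum = old_sum + delta = 180 + (-22) = 158

Answer: 158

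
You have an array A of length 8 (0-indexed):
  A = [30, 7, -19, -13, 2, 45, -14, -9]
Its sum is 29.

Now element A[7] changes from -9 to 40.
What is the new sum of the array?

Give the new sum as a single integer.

Answer: 78

Derivation:
Old value at index 7: -9
New value at index 7: 40
Delta = 40 - -9 = 49
New sum = old_sum + delta = 29 + (49) = 78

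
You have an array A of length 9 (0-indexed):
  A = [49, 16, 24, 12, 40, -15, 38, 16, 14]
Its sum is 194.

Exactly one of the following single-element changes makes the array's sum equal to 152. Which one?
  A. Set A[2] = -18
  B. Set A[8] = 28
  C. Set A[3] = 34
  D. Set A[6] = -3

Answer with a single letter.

Option A: A[2] 24->-18, delta=-42, new_sum=194+(-42)=152 <-- matches target
Option B: A[8] 14->28, delta=14, new_sum=194+(14)=208
Option C: A[3] 12->34, delta=22, new_sum=194+(22)=216
Option D: A[6] 38->-3, delta=-41, new_sum=194+(-41)=153

Answer: A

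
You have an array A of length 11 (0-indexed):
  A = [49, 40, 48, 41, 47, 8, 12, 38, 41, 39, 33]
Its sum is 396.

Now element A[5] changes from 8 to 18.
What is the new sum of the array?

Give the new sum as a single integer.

Old value at index 5: 8
New value at index 5: 18
Delta = 18 - 8 = 10
New sum = old_sum + delta = 396 + (10) = 406

Answer: 406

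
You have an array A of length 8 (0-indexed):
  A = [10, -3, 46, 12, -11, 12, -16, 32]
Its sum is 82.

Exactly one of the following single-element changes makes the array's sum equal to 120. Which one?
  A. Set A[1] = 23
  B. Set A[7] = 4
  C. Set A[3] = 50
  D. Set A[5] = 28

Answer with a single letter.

Answer: C

Derivation:
Option A: A[1] -3->23, delta=26, new_sum=82+(26)=108
Option B: A[7] 32->4, delta=-28, new_sum=82+(-28)=54
Option C: A[3] 12->50, delta=38, new_sum=82+(38)=120 <-- matches target
Option D: A[5] 12->28, delta=16, new_sum=82+(16)=98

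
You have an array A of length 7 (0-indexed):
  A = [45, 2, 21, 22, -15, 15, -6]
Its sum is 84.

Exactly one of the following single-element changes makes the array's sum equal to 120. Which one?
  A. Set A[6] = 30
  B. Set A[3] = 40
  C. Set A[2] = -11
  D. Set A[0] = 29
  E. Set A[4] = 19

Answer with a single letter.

Answer: A

Derivation:
Option A: A[6] -6->30, delta=36, new_sum=84+(36)=120 <-- matches target
Option B: A[3] 22->40, delta=18, new_sum=84+(18)=102
Option C: A[2] 21->-11, delta=-32, new_sum=84+(-32)=52
Option D: A[0] 45->29, delta=-16, new_sum=84+(-16)=68
Option E: A[4] -15->19, delta=34, new_sum=84+(34)=118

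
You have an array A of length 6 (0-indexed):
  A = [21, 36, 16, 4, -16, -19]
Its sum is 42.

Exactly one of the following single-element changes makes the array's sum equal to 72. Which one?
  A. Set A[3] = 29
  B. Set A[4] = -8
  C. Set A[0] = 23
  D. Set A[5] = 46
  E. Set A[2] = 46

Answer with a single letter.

Answer: E

Derivation:
Option A: A[3] 4->29, delta=25, new_sum=42+(25)=67
Option B: A[4] -16->-8, delta=8, new_sum=42+(8)=50
Option C: A[0] 21->23, delta=2, new_sum=42+(2)=44
Option D: A[5] -19->46, delta=65, new_sum=42+(65)=107
Option E: A[2] 16->46, delta=30, new_sum=42+(30)=72 <-- matches target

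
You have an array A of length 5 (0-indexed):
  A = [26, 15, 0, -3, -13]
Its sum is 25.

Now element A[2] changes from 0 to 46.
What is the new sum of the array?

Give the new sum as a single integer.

Old value at index 2: 0
New value at index 2: 46
Delta = 46 - 0 = 46
New sum = old_sum + delta = 25 + (46) = 71

Answer: 71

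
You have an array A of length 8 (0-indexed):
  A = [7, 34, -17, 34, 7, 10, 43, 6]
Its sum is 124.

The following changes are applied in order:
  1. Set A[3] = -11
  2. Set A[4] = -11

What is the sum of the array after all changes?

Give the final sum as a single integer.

Initial sum: 124
Change 1: A[3] 34 -> -11, delta = -45, sum = 79
Change 2: A[4] 7 -> -11, delta = -18, sum = 61

Answer: 61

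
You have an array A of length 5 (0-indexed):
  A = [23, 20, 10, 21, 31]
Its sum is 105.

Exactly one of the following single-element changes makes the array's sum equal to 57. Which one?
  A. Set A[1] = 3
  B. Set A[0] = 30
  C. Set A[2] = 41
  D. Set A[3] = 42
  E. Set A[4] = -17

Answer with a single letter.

Option A: A[1] 20->3, delta=-17, new_sum=105+(-17)=88
Option B: A[0] 23->30, delta=7, new_sum=105+(7)=112
Option C: A[2] 10->41, delta=31, new_sum=105+(31)=136
Option D: A[3] 21->42, delta=21, new_sum=105+(21)=126
Option E: A[4] 31->-17, delta=-48, new_sum=105+(-48)=57 <-- matches target

Answer: E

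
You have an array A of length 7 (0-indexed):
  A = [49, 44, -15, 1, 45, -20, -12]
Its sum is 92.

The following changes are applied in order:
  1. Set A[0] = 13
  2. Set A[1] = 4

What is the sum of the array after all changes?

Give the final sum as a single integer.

Answer: 16

Derivation:
Initial sum: 92
Change 1: A[0] 49 -> 13, delta = -36, sum = 56
Change 2: A[1] 44 -> 4, delta = -40, sum = 16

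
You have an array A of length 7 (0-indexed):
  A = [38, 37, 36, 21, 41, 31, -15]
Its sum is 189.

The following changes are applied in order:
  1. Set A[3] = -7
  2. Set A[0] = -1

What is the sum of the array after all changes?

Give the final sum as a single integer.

Initial sum: 189
Change 1: A[3] 21 -> -7, delta = -28, sum = 161
Change 2: A[0] 38 -> -1, delta = -39, sum = 122

Answer: 122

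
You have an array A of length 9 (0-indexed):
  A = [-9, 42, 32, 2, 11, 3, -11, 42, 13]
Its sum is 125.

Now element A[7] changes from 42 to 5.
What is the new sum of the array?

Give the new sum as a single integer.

Old value at index 7: 42
New value at index 7: 5
Delta = 5 - 42 = -37
New sum = old_sum + delta = 125 + (-37) = 88

Answer: 88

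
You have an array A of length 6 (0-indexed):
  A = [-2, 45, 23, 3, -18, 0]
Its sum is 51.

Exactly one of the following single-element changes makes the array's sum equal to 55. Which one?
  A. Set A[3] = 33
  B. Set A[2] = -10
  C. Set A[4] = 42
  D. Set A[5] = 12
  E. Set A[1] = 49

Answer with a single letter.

Answer: E

Derivation:
Option A: A[3] 3->33, delta=30, new_sum=51+(30)=81
Option B: A[2] 23->-10, delta=-33, new_sum=51+(-33)=18
Option C: A[4] -18->42, delta=60, new_sum=51+(60)=111
Option D: A[5] 0->12, delta=12, new_sum=51+(12)=63
Option E: A[1] 45->49, delta=4, new_sum=51+(4)=55 <-- matches target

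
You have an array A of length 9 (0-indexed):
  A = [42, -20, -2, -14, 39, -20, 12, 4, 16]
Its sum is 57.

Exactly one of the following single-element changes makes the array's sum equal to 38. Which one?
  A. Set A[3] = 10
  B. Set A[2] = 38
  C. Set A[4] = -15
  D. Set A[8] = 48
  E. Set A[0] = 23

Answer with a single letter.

Answer: E

Derivation:
Option A: A[3] -14->10, delta=24, new_sum=57+(24)=81
Option B: A[2] -2->38, delta=40, new_sum=57+(40)=97
Option C: A[4] 39->-15, delta=-54, new_sum=57+(-54)=3
Option D: A[8] 16->48, delta=32, new_sum=57+(32)=89
Option E: A[0] 42->23, delta=-19, new_sum=57+(-19)=38 <-- matches target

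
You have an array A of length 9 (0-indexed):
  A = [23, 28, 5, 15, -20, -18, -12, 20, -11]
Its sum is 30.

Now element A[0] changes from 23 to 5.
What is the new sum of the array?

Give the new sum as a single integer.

Old value at index 0: 23
New value at index 0: 5
Delta = 5 - 23 = -18
New sum = old_sum + delta = 30 + (-18) = 12

Answer: 12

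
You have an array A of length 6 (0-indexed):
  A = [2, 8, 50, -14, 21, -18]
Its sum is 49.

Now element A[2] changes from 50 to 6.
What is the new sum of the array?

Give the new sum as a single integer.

Old value at index 2: 50
New value at index 2: 6
Delta = 6 - 50 = -44
New sum = old_sum + delta = 49 + (-44) = 5

Answer: 5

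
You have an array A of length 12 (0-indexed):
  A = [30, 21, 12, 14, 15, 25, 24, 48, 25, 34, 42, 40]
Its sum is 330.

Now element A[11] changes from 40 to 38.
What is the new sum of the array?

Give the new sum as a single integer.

Old value at index 11: 40
New value at index 11: 38
Delta = 38 - 40 = -2
New sum = old_sum + delta = 330 + (-2) = 328

Answer: 328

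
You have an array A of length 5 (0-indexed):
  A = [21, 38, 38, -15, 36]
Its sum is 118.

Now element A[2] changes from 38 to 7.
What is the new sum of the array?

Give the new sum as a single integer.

Answer: 87

Derivation:
Old value at index 2: 38
New value at index 2: 7
Delta = 7 - 38 = -31
New sum = old_sum + delta = 118 + (-31) = 87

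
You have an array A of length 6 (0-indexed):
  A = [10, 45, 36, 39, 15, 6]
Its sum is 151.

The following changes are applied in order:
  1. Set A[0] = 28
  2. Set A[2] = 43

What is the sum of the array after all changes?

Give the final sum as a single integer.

Answer: 176

Derivation:
Initial sum: 151
Change 1: A[0] 10 -> 28, delta = 18, sum = 169
Change 2: A[2] 36 -> 43, delta = 7, sum = 176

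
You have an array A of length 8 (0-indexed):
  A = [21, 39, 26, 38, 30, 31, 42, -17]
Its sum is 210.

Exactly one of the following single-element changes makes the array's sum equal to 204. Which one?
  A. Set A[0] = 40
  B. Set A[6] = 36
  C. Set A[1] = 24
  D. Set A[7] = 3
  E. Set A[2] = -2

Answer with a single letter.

Option A: A[0] 21->40, delta=19, new_sum=210+(19)=229
Option B: A[6] 42->36, delta=-6, new_sum=210+(-6)=204 <-- matches target
Option C: A[1] 39->24, delta=-15, new_sum=210+(-15)=195
Option D: A[7] -17->3, delta=20, new_sum=210+(20)=230
Option E: A[2] 26->-2, delta=-28, new_sum=210+(-28)=182

Answer: B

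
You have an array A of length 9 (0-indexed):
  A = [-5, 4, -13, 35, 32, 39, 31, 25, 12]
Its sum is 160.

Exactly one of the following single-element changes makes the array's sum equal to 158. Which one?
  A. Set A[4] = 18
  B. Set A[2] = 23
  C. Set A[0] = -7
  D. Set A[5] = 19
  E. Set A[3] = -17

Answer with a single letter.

Answer: C

Derivation:
Option A: A[4] 32->18, delta=-14, new_sum=160+(-14)=146
Option B: A[2] -13->23, delta=36, new_sum=160+(36)=196
Option C: A[0] -5->-7, delta=-2, new_sum=160+(-2)=158 <-- matches target
Option D: A[5] 39->19, delta=-20, new_sum=160+(-20)=140
Option E: A[3] 35->-17, delta=-52, new_sum=160+(-52)=108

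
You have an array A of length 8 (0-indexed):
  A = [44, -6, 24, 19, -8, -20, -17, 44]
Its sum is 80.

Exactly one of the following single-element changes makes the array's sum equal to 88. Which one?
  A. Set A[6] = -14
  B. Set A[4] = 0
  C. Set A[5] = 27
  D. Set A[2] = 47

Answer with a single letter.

Answer: B

Derivation:
Option A: A[6] -17->-14, delta=3, new_sum=80+(3)=83
Option B: A[4] -8->0, delta=8, new_sum=80+(8)=88 <-- matches target
Option C: A[5] -20->27, delta=47, new_sum=80+(47)=127
Option D: A[2] 24->47, delta=23, new_sum=80+(23)=103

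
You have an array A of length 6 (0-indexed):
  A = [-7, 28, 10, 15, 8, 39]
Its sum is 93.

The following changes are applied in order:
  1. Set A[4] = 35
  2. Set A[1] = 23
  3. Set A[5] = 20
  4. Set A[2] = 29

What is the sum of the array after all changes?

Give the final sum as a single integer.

Initial sum: 93
Change 1: A[4] 8 -> 35, delta = 27, sum = 120
Change 2: A[1] 28 -> 23, delta = -5, sum = 115
Change 3: A[5] 39 -> 20, delta = -19, sum = 96
Change 4: A[2] 10 -> 29, delta = 19, sum = 115

Answer: 115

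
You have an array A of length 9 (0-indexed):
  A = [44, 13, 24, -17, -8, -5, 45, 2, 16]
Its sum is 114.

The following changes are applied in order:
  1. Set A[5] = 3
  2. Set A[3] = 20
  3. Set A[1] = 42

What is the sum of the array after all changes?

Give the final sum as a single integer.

Answer: 188

Derivation:
Initial sum: 114
Change 1: A[5] -5 -> 3, delta = 8, sum = 122
Change 2: A[3] -17 -> 20, delta = 37, sum = 159
Change 3: A[1] 13 -> 42, delta = 29, sum = 188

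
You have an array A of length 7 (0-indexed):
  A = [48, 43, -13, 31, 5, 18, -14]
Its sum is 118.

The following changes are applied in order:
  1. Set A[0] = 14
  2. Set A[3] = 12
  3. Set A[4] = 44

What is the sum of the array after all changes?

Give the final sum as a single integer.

Initial sum: 118
Change 1: A[0] 48 -> 14, delta = -34, sum = 84
Change 2: A[3] 31 -> 12, delta = -19, sum = 65
Change 3: A[4] 5 -> 44, delta = 39, sum = 104

Answer: 104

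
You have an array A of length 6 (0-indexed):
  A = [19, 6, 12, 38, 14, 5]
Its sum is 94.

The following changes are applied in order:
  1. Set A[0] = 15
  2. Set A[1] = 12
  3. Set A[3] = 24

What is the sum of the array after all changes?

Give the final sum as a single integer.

Initial sum: 94
Change 1: A[0] 19 -> 15, delta = -4, sum = 90
Change 2: A[1] 6 -> 12, delta = 6, sum = 96
Change 3: A[3] 38 -> 24, delta = -14, sum = 82

Answer: 82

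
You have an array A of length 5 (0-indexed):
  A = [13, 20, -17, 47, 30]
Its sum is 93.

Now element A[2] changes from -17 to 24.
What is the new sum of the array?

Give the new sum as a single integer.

Old value at index 2: -17
New value at index 2: 24
Delta = 24 - -17 = 41
New sum = old_sum + delta = 93 + (41) = 134

Answer: 134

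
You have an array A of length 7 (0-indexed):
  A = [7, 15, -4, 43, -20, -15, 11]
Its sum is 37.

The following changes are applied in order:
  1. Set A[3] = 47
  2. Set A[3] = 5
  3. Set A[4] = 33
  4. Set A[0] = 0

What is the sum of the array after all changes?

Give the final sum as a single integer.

Answer: 45

Derivation:
Initial sum: 37
Change 1: A[3] 43 -> 47, delta = 4, sum = 41
Change 2: A[3] 47 -> 5, delta = -42, sum = -1
Change 3: A[4] -20 -> 33, delta = 53, sum = 52
Change 4: A[0] 7 -> 0, delta = -7, sum = 45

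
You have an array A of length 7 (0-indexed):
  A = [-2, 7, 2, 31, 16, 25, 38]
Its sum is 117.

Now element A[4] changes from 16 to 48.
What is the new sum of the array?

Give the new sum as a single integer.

Answer: 149

Derivation:
Old value at index 4: 16
New value at index 4: 48
Delta = 48 - 16 = 32
New sum = old_sum + delta = 117 + (32) = 149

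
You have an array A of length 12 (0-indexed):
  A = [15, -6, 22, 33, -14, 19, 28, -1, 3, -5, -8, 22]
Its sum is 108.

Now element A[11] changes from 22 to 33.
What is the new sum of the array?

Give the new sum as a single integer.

Answer: 119

Derivation:
Old value at index 11: 22
New value at index 11: 33
Delta = 33 - 22 = 11
New sum = old_sum + delta = 108 + (11) = 119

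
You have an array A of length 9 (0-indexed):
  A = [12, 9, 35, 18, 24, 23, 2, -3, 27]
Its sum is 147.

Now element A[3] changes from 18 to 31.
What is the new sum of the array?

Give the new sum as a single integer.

Answer: 160

Derivation:
Old value at index 3: 18
New value at index 3: 31
Delta = 31 - 18 = 13
New sum = old_sum + delta = 147 + (13) = 160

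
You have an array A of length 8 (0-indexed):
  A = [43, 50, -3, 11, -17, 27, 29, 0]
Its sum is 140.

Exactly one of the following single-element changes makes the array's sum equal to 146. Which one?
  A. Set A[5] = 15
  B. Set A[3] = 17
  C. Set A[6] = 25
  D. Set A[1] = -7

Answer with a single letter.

Option A: A[5] 27->15, delta=-12, new_sum=140+(-12)=128
Option B: A[3] 11->17, delta=6, new_sum=140+(6)=146 <-- matches target
Option C: A[6] 29->25, delta=-4, new_sum=140+(-4)=136
Option D: A[1] 50->-7, delta=-57, new_sum=140+(-57)=83

Answer: B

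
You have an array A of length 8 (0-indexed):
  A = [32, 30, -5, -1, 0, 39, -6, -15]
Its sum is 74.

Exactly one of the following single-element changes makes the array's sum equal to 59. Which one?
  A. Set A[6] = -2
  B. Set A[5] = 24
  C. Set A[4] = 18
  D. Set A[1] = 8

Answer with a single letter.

Answer: B

Derivation:
Option A: A[6] -6->-2, delta=4, new_sum=74+(4)=78
Option B: A[5] 39->24, delta=-15, new_sum=74+(-15)=59 <-- matches target
Option C: A[4] 0->18, delta=18, new_sum=74+(18)=92
Option D: A[1] 30->8, delta=-22, new_sum=74+(-22)=52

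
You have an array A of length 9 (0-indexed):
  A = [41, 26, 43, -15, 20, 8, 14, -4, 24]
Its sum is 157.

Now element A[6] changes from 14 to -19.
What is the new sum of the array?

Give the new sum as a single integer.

Answer: 124

Derivation:
Old value at index 6: 14
New value at index 6: -19
Delta = -19 - 14 = -33
New sum = old_sum + delta = 157 + (-33) = 124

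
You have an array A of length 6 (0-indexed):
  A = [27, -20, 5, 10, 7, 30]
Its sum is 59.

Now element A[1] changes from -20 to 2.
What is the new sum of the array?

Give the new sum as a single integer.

Old value at index 1: -20
New value at index 1: 2
Delta = 2 - -20 = 22
New sum = old_sum + delta = 59 + (22) = 81

Answer: 81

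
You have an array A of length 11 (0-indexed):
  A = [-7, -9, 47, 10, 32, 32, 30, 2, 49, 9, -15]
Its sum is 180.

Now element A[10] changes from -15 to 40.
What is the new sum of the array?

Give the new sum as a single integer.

Old value at index 10: -15
New value at index 10: 40
Delta = 40 - -15 = 55
New sum = old_sum + delta = 180 + (55) = 235

Answer: 235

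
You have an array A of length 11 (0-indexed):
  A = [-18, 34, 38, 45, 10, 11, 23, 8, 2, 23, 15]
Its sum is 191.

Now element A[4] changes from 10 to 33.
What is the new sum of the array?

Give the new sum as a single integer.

Old value at index 4: 10
New value at index 4: 33
Delta = 33 - 10 = 23
New sum = old_sum + delta = 191 + (23) = 214

Answer: 214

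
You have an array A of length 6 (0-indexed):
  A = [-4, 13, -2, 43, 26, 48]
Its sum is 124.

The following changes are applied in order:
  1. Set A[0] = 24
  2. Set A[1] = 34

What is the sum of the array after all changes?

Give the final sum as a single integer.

Initial sum: 124
Change 1: A[0] -4 -> 24, delta = 28, sum = 152
Change 2: A[1] 13 -> 34, delta = 21, sum = 173

Answer: 173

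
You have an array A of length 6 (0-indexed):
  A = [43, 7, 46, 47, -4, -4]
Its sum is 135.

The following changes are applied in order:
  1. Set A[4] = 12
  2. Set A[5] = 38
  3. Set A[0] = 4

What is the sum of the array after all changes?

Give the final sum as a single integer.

Answer: 154

Derivation:
Initial sum: 135
Change 1: A[4] -4 -> 12, delta = 16, sum = 151
Change 2: A[5] -4 -> 38, delta = 42, sum = 193
Change 3: A[0] 43 -> 4, delta = -39, sum = 154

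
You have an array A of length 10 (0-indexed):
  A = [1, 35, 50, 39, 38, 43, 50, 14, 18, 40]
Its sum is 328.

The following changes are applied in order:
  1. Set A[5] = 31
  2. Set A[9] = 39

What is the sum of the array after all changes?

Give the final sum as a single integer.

Initial sum: 328
Change 1: A[5] 43 -> 31, delta = -12, sum = 316
Change 2: A[9] 40 -> 39, delta = -1, sum = 315

Answer: 315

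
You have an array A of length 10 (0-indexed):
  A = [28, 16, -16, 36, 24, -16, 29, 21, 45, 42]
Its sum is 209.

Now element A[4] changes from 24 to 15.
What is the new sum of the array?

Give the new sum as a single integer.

Old value at index 4: 24
New value at index 4: 15
Delta = 15 - 24 = -9
New sum = old_sum + delta = 209 + (-9) = 200

Answer: 200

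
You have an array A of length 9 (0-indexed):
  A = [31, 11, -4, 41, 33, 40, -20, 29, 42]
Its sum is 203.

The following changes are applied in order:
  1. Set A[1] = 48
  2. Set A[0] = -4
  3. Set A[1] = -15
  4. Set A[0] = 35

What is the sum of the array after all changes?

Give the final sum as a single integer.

Initial sum: 203
Change 1: A[1] 11 -> 48, delta = 37, sum = 240
Change 2: A[0] 31 -> -4, delta = -35, sum = 205
Change 3: A[1] 48 -> -15, delta = -63, sum = 142
Change 4: A[0] -4 -> 35, delta = 39, sum = 181

Answer: 181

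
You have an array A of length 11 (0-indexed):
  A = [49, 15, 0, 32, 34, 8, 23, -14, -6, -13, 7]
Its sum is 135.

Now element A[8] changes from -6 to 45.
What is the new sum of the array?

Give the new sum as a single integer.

Answer: 186

Derivation:
Old value at index 8: -6
New value at index 8: 45
Delta = 45 - -6 = 51
New sum = old_sum + delta = 135 + (51) = 186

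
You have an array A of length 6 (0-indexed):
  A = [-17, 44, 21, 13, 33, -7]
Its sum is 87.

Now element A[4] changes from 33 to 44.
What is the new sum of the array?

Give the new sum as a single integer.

Answer: 98

Derivation:
Old value at index 4: 33
New value at index 4: 44
Delta = 44 - 33 = 11
New sum = old_sum + delta = 87 + (11) = 98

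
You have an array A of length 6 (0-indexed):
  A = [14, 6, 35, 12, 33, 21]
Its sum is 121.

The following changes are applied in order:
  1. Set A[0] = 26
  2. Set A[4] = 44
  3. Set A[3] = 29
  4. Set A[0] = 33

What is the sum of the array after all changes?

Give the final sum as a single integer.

Initial sum: 121
Change 1: A[0] 14 -> 26, delta = 12, sum = 133
Change 2: A[4] 33 -> 44, delta = 11, sum = 144
Change 3: A[3] 12 -> 29, delta = 17, sum = 161
Change 4: A[0] 26 -> 33, delta = 7, sum = 168

Answer: 168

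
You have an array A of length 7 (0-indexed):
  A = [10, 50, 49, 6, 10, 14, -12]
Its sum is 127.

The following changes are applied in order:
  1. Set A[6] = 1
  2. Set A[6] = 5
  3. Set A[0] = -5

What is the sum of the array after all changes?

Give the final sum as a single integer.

Initial sum: 127
Change 1: A[6] -12 -> 1, delta = 13, sum = 140
Change 2: A[6] 1 -> 5, delta = 4, sum = 144
Change 3: A[0] 10 -> -5, delta = -15, sum = 129

Answer: 129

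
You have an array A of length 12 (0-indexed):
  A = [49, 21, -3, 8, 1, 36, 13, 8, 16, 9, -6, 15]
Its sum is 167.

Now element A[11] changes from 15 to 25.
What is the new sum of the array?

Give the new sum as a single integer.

Old value at index 11: 15
New value at index 11: 25
Delta = 25 - 15 = 10
New sum = old_sum + delta = 167 + (10) = 177

Answer: 177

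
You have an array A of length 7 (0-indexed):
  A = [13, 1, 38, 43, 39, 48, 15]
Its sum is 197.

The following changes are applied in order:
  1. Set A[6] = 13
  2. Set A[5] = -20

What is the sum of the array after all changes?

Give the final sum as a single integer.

Answer: 127

Derivation:
Initial sum: 197
Change 1: A[6] 15 -> 13, delta = -2, sum = 195
Change 2: A[5] 48 -> -20, delta = -68, sum = 127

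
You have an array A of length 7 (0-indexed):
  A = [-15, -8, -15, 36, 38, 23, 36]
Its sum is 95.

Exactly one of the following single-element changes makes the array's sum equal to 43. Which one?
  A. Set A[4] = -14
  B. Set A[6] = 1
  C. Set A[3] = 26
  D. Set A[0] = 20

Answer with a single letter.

Option A: A[4] 38->-14, delta=-52, new_sum=95+(-52)=43 <-- matches target
Option B: A[6] 36->1, delta=-35, new_sum=95+(-35)=60
Option C: A[3] 36->26, delta=-10, new_sum=95+(-10)=85
Option D: A[0] -15->20, delta=35, new_sum=95+(35)=130

Answer: A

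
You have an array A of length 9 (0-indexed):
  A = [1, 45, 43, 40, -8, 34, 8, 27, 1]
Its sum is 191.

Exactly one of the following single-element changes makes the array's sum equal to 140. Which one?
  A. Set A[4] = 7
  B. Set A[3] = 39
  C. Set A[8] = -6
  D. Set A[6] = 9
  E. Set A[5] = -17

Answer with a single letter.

Option A: A[4] -8->7, delta=15, new_sum=191+(15)=206
Option B: A[3] 40->39, delta=-1, new_sum=191+(-1)=190
Option C: A[8] 1->-6, delta=-7, new_sum=191+(-7)=184
Option D: A[6] 8->9, delta=1, new_sum=191+(1)=192
Option E: A[5] 34->-17, delta=-51, new_sum=191+(-51)=140 <-- matches target

Answer: E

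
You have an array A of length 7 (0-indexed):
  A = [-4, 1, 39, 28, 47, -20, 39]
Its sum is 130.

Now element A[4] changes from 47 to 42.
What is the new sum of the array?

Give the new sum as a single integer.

Old value at index 4: 47
New value at index 4: 42
Delta = 42 - 47 = -5
New sum = old_sum + delta = 130 + (-5) = 125

Answer: 125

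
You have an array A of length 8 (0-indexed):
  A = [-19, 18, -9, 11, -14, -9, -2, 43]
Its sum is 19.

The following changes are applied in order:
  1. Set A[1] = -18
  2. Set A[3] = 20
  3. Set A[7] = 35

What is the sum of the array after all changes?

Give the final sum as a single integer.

Initial sum: 19
Change 1: A[1] 18 -> -18, delta = -36, sum = -17
Change 2: A[3] 11 -> 20, delta = 9, sum = -8
Change 3: A[7] 43 -> 35, delta = -8, sum = -16

Answer: -16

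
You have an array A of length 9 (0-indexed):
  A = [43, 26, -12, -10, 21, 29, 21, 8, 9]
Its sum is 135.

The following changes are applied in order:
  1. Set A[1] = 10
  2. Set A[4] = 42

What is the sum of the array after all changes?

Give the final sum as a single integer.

Initial sum: 135
Change 1: A[1] 26 -> 10, delta = -16, sum = 119
Change 2: A[4] 21 -> 42, delta = 21, sum = 140

Answer: 140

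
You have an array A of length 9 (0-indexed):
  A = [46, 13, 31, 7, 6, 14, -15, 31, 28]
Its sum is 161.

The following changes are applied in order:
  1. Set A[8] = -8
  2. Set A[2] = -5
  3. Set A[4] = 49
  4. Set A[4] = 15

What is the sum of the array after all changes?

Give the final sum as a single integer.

Answer: 98

Derivation:
Initial sum: 161
Change 1: A[8] 28 -> -8, delta = -36, sum = 125
Change 2: A[2] 31 -> -5, delta = -36, sum = 89
Change 3: A[4] 6 -> 49, delta = 43, sum = 132
Change 4: A[4] 49 -> 15, delta = -34, sum = 98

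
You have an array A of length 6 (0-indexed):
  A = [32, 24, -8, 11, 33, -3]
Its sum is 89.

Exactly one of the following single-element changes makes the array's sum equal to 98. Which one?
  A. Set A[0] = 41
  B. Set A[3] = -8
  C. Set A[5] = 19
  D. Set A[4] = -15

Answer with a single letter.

Answer: A

Derivation:
Option A: A[0] 32->41, delta=9, new_sum=89+(9)=98 <-- matches target
Option B: A[3] 11->-8, delta=-19, new_sum=89+(-19)=70
Option C: A[5] -3->19, delta=22, new_sum=89+(22)=111
Option D: A[4] 33->-15, delta=-48, new_sum=89+(-48)=41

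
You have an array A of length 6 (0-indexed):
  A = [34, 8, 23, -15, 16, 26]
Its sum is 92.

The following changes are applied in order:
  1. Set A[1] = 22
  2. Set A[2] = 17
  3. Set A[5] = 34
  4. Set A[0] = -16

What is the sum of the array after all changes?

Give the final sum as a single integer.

Initial sum: 92
Change 1: A[1] 8 -> 22, delta = 14, sum = 106
Change 2: A[2] 23 -> 17, delta = -6, sum = 100
Change 3: A[5] 26 -> 34, delta = 8, sum = 108
Change 4: A[0] 34 -> -16, delta = -50, sum = 58

Answer: 58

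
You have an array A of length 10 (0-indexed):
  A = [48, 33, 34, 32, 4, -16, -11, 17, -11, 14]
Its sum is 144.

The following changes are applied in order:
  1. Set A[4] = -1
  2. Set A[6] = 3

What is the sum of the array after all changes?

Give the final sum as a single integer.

Initial sum: 144
Change 1: A[4] 4 -> -1, delta = -5, sum = 139
Change 2: A[6] -11 -> 3, delta = 14, sum = 153

Answer: 153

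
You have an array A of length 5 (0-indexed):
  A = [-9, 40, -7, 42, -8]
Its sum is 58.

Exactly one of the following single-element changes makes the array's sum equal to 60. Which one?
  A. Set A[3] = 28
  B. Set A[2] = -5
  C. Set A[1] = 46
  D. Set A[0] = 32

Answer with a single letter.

Answer: B

Derivation:
Option A: A[3] 42->28, delta=-14, new_sum=58+(-14)=44
Option B: A[2] -7->-5, delta=2, new_sum=58+(2)=60 <-- matches target
Option C: A[1] 40->46, delta=6, new_sum=58+(6)=64
Option D: A[0] -9->32, delta=41, new_sum=58+(41)=99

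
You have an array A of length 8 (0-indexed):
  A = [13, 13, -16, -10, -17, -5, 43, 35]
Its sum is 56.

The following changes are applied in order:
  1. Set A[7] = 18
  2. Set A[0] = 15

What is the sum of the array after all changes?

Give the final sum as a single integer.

Initial sum: 56
Change 1: A[7] 35 -> 18, delta = -17, sum = 39
Change 2: A[0] 13 -> 15, delta = 2, sum = 41

Answer: 41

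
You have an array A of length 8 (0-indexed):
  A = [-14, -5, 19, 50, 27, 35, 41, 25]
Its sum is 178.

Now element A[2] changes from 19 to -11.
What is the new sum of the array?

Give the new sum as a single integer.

Old value at index 2: 19
New value at index 2: -11
Delta = -11 - 19 = -30
New sum = old_sum + delta = 178 + (-30) = 148

Answer: 148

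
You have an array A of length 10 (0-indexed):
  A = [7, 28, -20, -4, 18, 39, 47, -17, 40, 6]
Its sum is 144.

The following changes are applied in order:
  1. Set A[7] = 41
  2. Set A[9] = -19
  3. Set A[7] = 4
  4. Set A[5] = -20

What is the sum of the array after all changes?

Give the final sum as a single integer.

Answer: 81

Derivation:
Initial sum: 144
Change 1: A[7] -17 -> 41, delta = 58, sum = 202
Change 2: A[9] 6 -> -19, delta = -25, sum = 177
Change 3: A[7] 41 -> 4, delta = -37, sum = 140
Change 4: A[5] 39 -> -20, delta = -59, sum = 81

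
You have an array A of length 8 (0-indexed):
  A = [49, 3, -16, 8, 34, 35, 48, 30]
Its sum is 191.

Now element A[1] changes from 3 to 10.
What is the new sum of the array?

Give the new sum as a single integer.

Answer: 198

Derivation:
Old value at index 1: 3
New value at index 1: 10
Delta = 10 - 3 = 7
New sum = old_sum + delta = 191 + (7) = 198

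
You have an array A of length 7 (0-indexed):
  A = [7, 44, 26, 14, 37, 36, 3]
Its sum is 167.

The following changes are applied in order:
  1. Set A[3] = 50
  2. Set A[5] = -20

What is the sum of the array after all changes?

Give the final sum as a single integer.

Answer: 147

Derivation:
Initial sum: 167
Change 1: A[3] 14 -> 50, delta = 36, sum = 203
Change 2: A[5] 36 -> -20, delta = -56, sum = 147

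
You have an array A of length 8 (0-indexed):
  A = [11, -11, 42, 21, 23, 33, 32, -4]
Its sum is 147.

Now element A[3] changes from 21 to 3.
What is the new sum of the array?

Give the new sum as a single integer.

Old value at index 3: 21
New value at index 3: 3
Delta = 3 - 21 = -18
New sum = old_sum + delta = 147 + (-18) = 129

Answer: 129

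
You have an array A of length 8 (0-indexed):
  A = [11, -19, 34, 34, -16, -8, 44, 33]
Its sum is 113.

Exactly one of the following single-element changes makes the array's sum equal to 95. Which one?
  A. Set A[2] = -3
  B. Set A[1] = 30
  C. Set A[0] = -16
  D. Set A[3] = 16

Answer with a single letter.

Answer: D

Derivation:
Option A: A[2] 34->-3, delta=-37, new_sum=113+(-37)=76
Option B: A[1] -19->30, delta=49, new_sum=113+(49)=162
Option C: A[0] 11->-16, delta=-27, new_sum=113+(-27)=86
Option D: A[3] 34->16, delta=-18, new_sum=113+(-18)=95 <-- matches target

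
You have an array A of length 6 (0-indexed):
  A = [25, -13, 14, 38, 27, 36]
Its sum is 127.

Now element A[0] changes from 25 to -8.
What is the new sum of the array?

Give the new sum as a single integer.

Answer: 94

Derivation:
Old value at index 0: 25
New value at index 0: -8
Delta = -8 - 25 = -33
New sum = old_sum + delta = 127 + (-33) = 94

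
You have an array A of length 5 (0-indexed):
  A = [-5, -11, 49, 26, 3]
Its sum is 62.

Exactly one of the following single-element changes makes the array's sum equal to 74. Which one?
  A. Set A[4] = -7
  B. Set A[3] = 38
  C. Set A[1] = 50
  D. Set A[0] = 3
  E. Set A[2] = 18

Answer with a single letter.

Option A: A[4] 3->-7, delta=-10, new_sum=62+(-10)=52
Option B: A[3] 26->38, delta=12, new_sum=62+(12)=74 <-- matches target
Option C: A[1] -11->50, delta=61, new_sum=62+(61)=123
Option D: A[0] -5->3, delta=8, new_sum=62+(8)=70
Option E: A[2] 49->18, delta=-31, new_sum=62+(-31)=31

Answer: B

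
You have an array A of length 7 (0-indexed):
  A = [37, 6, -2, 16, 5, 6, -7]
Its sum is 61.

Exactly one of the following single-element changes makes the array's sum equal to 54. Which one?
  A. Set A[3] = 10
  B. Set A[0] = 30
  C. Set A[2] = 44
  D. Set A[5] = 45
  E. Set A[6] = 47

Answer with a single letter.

Answer: B

Derivation:
Option A: A[3] 16->10, delta=-6, new_sum=61+(-6)=55
Option B: A[0] 37->30, delta=-7, new_sum=61+(-7)=54 <-- matches target
Option C: A[2] -2->44, delta=46, new_sum=61+(46)=107
Option D: A[5] 6->45, delta=39, new_sum=61+(39)=100
Option E: A[6] -7->47, delta=54, new_sum=61+(54)=115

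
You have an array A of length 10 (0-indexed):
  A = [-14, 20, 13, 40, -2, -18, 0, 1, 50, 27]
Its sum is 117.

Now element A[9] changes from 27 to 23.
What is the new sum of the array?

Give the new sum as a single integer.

Old value at index 9: 27
New value at index 9: 23
Delta = 23 - 27 = -4
New sum = old_sum + delta = 117 + (-4) = 113

Answer: 113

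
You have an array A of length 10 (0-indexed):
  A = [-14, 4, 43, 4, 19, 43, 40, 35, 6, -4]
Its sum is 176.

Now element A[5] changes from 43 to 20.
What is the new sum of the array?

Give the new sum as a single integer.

Old value at index 5: 43
New value at index 5: 20
Delta = 20 - 43 = -23
New sum = old_sum + delta = 176 + (-23) = 153

Answer: 153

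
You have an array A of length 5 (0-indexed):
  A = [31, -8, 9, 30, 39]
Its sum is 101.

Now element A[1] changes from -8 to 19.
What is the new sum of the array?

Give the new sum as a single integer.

Old value at index 1: -8
New value at index 1: 19
Delta = 19 - -8 = 27
New sum = old_sum + delta = 101 + (27) = 128

Answer: 128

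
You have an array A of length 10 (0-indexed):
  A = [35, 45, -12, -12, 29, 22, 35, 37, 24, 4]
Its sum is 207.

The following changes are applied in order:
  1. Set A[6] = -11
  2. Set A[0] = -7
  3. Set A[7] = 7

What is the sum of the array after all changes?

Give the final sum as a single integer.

Initial sum: 207
Change 1: A[6] 35 -> -11, delta = -46, sum = 161
Change 2: A[0] 35 -> -7, delta = -42, sum = 119
Change 3: A[7] 37 -> 7, delta = -30, sum = 89

Answer: 89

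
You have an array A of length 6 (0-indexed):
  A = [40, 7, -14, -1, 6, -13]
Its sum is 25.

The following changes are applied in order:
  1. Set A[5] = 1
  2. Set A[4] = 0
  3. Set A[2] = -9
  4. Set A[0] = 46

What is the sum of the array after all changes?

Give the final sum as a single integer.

Answer: 44

Derivation:
Initial sum: 25
Change 1: A[5] -13 -> 1, delta = 14, sum = 39
Change 2: A[4] 6 -> 0, delta = -6, sum = 33
Change 3: A[2] -14 -> -9, delta = 5, sum = 38
Change 4: A[0] 40 -> 46, delta = 6, sum = 44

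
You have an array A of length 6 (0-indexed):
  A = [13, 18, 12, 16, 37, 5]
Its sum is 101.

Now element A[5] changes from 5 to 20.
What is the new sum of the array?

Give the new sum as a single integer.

Old value at index 5: 5
New value at index 5: 20
Delta = 20 - 5 = 15
New sum = old_sum + delta = 101 + (15) = 116

Answer: 116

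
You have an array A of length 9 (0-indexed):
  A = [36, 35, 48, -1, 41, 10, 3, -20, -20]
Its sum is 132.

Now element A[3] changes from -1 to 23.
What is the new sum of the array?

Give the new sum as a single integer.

Old value at index 3: -1
New value at index 3: 23
Delta = 23 - -1 = 24
New sum = old_sum + delta = 132 + (24) = 156

Answer: 156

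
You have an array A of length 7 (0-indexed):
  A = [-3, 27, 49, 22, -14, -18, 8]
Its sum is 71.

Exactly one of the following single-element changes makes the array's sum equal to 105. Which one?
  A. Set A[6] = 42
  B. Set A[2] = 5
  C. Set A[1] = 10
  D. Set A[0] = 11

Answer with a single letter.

Answer: A

Derivation:
Option A: A[6] 8->42, delta=34, new_sum=71+(34)=105 <-- matches target
Option B: A[2] 49->5, delta=-44, new_sum=71+(-44)=27
Option C: A[1] 27->10, delta=-17, new_sum=71+(-17)=54
Option D: A[0] -3->11, delta=14, new_sum=71+(14)=85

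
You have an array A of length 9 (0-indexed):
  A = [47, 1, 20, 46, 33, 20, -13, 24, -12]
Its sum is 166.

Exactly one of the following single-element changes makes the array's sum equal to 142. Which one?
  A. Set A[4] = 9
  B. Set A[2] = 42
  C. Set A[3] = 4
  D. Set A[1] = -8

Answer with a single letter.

Answer: A

Derivation:
Option A: A[4] 33->9, delta=-24, new_sum=166+(-24)=142 <-- matches target
Option B: A[2] 20->42, delta=22, new_sum=166+(22)=188
Option C: A[3] 46->4, delta=-42, new_sum=166+(-42)=124
Option D: A[1] 1->-8, delta=-9, new_sum=166+(-9)=157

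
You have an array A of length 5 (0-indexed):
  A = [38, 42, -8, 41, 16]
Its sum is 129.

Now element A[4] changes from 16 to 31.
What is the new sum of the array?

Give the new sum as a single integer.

Old value at index 4: 16
New value at index 4: 31
Delta = 31 - 16 = 15
New sum = old_sum + delta = 129 + (15) = 144

Answer: 144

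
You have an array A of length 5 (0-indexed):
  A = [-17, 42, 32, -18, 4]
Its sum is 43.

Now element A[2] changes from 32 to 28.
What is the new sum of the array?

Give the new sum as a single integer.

Answer: 39

Derivation:
Old value at index 2: 32
New value at index 2: 28
Delta = 28 - 32 = -4
New sum = old_sum + delta = 43 + (-4) = 39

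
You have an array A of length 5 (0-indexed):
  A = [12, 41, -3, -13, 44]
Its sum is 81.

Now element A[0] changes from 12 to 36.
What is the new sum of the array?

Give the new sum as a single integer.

Old value at index 0: 12
New value at index 0: 36
Delta = 36 - 12 = 24
New sum = old_sum + delta = 81 + (24) = 105

Answer: 105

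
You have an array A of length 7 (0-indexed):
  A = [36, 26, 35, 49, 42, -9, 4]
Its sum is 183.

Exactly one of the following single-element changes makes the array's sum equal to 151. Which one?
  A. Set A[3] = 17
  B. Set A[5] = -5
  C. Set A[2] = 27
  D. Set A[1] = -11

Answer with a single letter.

Answer: A

Derivation:
Option A: A[3] 49->17, delta=-32, new_sum=183+(-32)=151 <-- matches target
Option B: A[5] -9->-5, delta=4, new_sum=183+(4)=187
Option C: A[2] 35->27, delta=-8, new_sum=183+(-8)=175
Option D: A[1] 26->-11, delta=-37, new_sum=183+(-37)=146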